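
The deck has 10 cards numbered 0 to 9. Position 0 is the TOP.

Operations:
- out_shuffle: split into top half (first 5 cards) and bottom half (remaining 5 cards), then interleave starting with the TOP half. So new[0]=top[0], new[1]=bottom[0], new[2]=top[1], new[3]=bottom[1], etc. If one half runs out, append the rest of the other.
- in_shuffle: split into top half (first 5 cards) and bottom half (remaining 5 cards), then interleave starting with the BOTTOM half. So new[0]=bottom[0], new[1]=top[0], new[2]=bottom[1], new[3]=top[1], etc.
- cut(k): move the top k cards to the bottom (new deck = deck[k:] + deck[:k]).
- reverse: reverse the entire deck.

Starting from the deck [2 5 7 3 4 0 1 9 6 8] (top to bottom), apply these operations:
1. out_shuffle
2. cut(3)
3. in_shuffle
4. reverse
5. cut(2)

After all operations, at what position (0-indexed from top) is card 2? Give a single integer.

After op 1 (out_shuffle): [2 0 5 1 7 9 3 6 4 8]
After op 2 (cut(3)): [1 7 9 3 6 4 8 2 0 5]
After op 3 (in_shuffle): [4 1 8 7 2 9 0 3 5 6]
After op 4 (reverse): [6 5 3 0 9 2 7 8 1 4]
After op 5 (cut(2)): [3 0 9 2 7 8 1 4 6 5]
Card 2 is at position 3.

Answer: 3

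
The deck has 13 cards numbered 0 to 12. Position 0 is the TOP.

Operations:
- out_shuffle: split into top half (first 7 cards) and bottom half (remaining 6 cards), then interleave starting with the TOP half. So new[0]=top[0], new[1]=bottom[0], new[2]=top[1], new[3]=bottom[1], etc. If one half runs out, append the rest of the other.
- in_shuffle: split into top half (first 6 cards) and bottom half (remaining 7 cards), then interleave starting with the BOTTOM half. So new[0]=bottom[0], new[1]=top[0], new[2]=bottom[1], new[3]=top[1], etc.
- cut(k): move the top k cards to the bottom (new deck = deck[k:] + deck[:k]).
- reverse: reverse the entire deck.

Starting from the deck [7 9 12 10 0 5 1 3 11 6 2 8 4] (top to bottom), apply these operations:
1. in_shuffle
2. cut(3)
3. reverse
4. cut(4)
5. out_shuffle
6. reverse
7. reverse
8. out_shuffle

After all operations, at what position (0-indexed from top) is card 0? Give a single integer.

After op 1 (in_shuffle): [1 7 3 9 11 12 6 10 2 0 8 5 4]
After op 2 (cut(3)): [9 11 12 6 10 2 0 8 5 4 1 7 3]
After op 3 (reverse): [3 7 1 4 5 8 0 2 10 6 12 11 9]
After op 4 (cut(4)): [5 8 0 2 10 6 12 11 9 3 7 1 4]
After op 5 (out_shuffle): [5 11 8 9 0 3 2 7 10 1 6 4 12]
After op 6 (reverse): [12 4 6 1 10 7 2 3 0 9 8 11 5]
After op 7 (reverse): [5 11 8 9 0 3 2 7 10 1 6 4 12]
After op 8 (out_shuffle): [5 7 11 10 8 1 9 6 0 4 3 12 2]
Card 0 is at position 8.

Answer: 8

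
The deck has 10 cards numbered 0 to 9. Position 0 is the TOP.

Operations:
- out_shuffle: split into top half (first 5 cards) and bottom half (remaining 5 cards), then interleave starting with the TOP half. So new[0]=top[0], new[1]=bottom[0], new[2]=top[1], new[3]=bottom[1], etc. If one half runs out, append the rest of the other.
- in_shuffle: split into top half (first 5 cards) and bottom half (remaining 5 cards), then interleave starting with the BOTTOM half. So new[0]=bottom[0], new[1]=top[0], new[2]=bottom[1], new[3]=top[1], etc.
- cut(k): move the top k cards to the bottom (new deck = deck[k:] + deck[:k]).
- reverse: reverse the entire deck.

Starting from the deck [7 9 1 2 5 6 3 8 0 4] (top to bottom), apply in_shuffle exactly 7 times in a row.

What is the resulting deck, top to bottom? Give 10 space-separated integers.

After op 1 (in_shuffle): [6 7 3 9 8 1 0 2 4 5]
After op 2 (in_shuffle): [1 6 0 7 2 3 4 9 5 8]
After op 3 (in_shuffle): [3 1 4 6 9 0 5 7 8 2]
After op 4 (in_shuffle): [0 3 5 1 7 4 8 6 2 9]
After op 5 (in_shuffle): [4 0 8 3 6 5 2 1 9 7]
After op 6 (in_shuffle): [5 4 2 0 1 8 9 3 7 6]
After op 7 (in_shuffle): [8 5 9 4 3 2 7 0 6 1]

Answer: 8 5 9 4 3 2 7 0 6 1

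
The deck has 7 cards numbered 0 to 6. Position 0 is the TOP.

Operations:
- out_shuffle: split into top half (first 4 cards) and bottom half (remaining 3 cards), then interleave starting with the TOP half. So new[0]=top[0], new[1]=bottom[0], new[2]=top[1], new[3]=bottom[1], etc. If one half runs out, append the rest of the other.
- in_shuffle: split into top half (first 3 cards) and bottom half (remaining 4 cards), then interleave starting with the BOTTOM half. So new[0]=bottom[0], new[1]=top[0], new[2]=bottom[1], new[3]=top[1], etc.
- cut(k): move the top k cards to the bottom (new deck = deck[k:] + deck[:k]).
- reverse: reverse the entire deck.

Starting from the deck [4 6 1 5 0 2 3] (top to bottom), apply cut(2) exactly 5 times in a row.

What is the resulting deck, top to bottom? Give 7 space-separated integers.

Answer: 5 0 2 3 4 6 1

Derivation:
After op 1 (cut(2)): [1 5 0 2 3 4 6]
After op 2 (cut(2)): [0 2 3 4 6 1 5]
After op 3 (cut(2)): [3 4 6 1 5 0 2]
After op 4 (cut(2)): [6 1 5 0 2 3 4]
After op 5 (cut(2)): [5 0 2 3 4 6 1]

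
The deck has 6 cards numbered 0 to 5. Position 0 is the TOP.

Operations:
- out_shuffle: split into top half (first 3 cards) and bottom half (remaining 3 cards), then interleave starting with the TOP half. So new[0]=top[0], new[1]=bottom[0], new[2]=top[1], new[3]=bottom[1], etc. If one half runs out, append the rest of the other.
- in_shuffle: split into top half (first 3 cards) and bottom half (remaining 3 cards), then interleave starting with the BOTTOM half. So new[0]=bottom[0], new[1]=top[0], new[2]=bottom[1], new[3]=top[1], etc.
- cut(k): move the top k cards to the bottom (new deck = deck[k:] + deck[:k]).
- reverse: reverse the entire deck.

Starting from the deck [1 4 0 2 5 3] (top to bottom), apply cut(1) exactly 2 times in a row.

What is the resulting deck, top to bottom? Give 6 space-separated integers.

After op 1 (cut(1)): [4 0 2 5 3 1]
After op 2 (cut(1)): [0 2 5 3 1 4]

Answer: 0 2 5 3 1 4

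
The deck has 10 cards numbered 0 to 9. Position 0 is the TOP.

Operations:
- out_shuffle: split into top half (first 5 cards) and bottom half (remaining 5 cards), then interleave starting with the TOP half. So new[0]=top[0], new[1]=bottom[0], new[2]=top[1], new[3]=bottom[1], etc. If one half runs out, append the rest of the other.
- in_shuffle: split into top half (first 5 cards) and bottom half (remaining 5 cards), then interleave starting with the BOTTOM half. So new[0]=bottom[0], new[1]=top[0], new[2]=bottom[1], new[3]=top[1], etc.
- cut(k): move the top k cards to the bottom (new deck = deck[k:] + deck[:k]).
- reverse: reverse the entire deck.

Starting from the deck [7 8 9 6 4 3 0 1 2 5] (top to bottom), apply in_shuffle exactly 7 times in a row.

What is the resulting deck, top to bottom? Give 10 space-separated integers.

After op 1 (in_shuffle): [3 7 0 8 1 9 2 6 5 4]
After op 2 (in_shuffle): [9 3 2 7 6 0 5 8 4 1]
After op 3 (in_shuffle): [0 9 5 3 8 2 4 7 1 6]
After op 4 (in_shuffle): [2 0 4 9 7 5 1 3 6 8]
After op 5 (in_shuffle): [5 2 1 0 3 4 6 9 8 7]
After op 6 (in_shuffle): [4 5 6 2 9 1 8 0 7 3]
After op 7 (in_shuffle): [1 4 8 5 0 6 7 2 3 9]

Answer: 1 4 8 5 0 6 7 2 3 9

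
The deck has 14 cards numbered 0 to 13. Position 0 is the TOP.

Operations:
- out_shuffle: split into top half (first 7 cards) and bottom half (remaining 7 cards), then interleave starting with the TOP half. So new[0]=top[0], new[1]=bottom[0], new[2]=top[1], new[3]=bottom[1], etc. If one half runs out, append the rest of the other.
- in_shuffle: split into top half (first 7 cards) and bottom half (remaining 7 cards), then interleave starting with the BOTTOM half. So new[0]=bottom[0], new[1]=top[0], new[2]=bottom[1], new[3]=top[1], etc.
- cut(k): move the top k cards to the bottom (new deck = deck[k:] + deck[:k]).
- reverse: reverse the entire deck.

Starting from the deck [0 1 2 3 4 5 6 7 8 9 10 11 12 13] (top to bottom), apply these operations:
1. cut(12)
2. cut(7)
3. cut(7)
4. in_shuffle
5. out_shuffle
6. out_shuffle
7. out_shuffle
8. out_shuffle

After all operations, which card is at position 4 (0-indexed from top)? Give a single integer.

Answer: 10

Derivation:
After op 1 (cut(12)): [12 13 0 1 2 3 4 5 6 7 8 9 10 11]
After op 2 (cut(7)): [5 6 7 8 9 10 11 12 13 0 1 2 3 4]
After op 3 (cut(7)): [12 13 0 1 2 3 4 5 6 7 8 9 10 11]
After op 4 (in_shuffle): [5 12 6 13 7 0 8 1 9 2 10 3 11 4]
After op 5 (out_shuffle): [5 1 12 9 6 2 13 10 7 3 0 11 8 4]
After op 6 (out_shuffle): [5 10 1 7 12 3 9 0 6 11 2 8 13 4]
After op 7 (out_shuffle): [5 0 10 6 1 11 7 2 12 8 3 13 9 4]
After op 8 (out_shuffle): [5 2 0 12 10 8 6 3 1 13 11 9 7 4]
Position 4: card 10.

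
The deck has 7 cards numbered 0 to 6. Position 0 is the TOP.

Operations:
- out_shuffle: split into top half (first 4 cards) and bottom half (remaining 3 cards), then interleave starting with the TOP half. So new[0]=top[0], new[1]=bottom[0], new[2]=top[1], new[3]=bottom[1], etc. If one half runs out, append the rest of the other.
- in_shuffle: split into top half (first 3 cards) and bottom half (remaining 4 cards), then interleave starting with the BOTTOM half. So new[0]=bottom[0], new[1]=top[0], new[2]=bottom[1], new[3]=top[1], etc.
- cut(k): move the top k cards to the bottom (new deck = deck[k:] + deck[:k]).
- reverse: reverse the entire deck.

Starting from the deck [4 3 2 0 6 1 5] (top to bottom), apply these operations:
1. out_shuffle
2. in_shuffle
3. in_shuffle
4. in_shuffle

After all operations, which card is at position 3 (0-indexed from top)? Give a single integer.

After op 1 (out_shuffle): [4 6 3 1 2 5 0]
After op 2 (in_shuffle): [1 4 2 6 5 3 0]
After op 3 (in_shuffle): [6 1 5 4 3 2 0]
After op 4 (in_shuffle): [4 6 3 1 2 5 0]
Position 3: card 1.

Answer: 1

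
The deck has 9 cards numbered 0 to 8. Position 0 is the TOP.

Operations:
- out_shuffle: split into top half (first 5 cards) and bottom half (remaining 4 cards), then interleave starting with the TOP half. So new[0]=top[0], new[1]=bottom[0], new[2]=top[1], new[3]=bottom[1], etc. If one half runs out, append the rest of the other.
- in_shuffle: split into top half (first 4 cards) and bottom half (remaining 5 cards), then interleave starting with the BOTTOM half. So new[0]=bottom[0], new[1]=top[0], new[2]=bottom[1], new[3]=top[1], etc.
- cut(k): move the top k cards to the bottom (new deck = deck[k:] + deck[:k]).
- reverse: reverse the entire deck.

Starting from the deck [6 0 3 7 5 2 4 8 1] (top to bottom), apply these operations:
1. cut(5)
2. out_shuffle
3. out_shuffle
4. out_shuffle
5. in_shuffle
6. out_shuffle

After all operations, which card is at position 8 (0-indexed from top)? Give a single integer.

After op 1 (cut(5)): [2 4 8 1 6 0 3 7 5]
After op 2 (out_shuffle): [2 0 4 3 8 7 1 5 6]
After op 3 (out_shuffle): [2 7 0 1 4 5 3 6 8]
After op 4 (out_shuffle): [2 5 7 3 0 6 1 8 4]
After op 5 (in_shuffle): [0 2 6 5 1 7 8 3 4]
After op 6 (out_shuffle): [0 7 2 8 6 3 5 4 1]
Position 8: card 1.

Answer: 1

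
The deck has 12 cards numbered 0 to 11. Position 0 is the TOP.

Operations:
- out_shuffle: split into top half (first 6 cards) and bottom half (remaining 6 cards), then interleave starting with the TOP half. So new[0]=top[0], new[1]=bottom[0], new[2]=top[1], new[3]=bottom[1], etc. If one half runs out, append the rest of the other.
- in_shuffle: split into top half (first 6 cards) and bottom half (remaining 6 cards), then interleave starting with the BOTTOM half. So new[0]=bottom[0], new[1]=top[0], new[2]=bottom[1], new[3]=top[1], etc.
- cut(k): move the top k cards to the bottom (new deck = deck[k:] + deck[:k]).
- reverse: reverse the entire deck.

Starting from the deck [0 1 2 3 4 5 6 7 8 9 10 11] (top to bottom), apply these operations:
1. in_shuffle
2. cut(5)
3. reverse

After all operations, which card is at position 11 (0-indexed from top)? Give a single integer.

After op 1 (in_shuffle): [6 0 7 1 8 2 9 3 10 4 11 5]
After op 2 (cut(5)): [2 9 3 10 4 11 5 6 0 7 1 8]
After op 3 (reverse): [8 1 7 0 6 5 11 4 10 3 9 2]
Position 11: card 2.

Answer: 2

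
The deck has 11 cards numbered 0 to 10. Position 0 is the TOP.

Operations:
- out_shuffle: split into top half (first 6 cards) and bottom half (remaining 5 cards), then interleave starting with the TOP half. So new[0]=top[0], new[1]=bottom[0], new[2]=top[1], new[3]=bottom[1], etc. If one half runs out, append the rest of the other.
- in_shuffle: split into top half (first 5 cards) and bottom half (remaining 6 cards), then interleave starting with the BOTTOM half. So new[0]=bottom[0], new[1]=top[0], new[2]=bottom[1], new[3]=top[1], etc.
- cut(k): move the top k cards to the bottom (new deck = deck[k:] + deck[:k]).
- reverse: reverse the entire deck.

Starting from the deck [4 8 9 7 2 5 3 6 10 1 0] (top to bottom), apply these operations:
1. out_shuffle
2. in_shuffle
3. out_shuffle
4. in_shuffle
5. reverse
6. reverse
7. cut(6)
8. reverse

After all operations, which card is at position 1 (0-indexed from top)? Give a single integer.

Answer: 9

Derivation:
After op 1 (out_shuffle): [4 3 8 6 9 10 7 1 2 0 5]
After op 2 (in_shuffle): [10 4 7 3 1 8 2 6 0 9 5]
After op 3 (out_shuffle): [10 2 4 6 7 0 3 9 1 5 8]
After op 4 (in_shuffle): [0 10 3 2 9 4 1 6 5 7 8]
After op 5 (reverse): [8 7 5 6 1 4 9 2 3 10 0]
After op 6 (reverse): [0 10 3 2 9 4 1 6 5 7 8]
After op 7 (cut(6)): [1 6 5 7 8 0 10 3 2 9 4]
After op 8 (reverse): [4 9 2 3 10 0 8 7 5 6 1]
Position 1: card 9.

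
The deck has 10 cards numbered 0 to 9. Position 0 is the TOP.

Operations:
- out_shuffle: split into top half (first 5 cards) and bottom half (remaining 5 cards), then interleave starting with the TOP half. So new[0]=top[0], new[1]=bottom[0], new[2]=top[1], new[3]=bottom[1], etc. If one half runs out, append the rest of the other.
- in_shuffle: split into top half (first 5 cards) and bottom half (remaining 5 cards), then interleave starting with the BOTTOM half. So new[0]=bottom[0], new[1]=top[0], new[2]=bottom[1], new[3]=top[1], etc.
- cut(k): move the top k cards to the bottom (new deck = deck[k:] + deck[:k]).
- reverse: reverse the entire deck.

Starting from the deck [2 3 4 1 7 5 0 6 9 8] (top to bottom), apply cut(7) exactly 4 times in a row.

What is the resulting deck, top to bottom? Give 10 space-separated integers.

After op 1 (cut(7)): [6 9 8 2 3 4 1 7 5 0]
After op 2 (cut(7)): [7 5 0 6 9 8 2 3 4 1]
After op 3 (cut(7)): [3 4 1 7 5 0 6 9 8 2]
After op 4 (cut(7)): [9 8 2 3 4 1 7 5 0 6]

Answer: 9 8 2 3 4 1 7 5 0 6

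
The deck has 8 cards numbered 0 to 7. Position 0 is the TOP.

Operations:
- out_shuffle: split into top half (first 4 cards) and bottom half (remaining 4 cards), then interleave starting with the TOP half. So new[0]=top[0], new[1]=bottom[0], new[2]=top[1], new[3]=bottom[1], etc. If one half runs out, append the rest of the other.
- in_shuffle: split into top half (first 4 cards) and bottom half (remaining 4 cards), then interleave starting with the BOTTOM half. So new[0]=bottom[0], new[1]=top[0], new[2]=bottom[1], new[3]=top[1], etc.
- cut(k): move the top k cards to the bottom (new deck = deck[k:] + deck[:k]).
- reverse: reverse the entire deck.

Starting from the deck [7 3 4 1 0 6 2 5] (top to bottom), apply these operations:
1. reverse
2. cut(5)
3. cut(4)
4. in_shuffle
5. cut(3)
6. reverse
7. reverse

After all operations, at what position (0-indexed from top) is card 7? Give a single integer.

Answer: 1

Derivation:
After op 1 (reverse): [5 2 6 0 1 4 3 7]
After op 2 (cut(5)): [4 3 7 5 2 6 0 1]
After op 3 (cut(4)): [2 6 0 1 4 3 7 5]
After op 4 (in_shuffle): [4 2 3 6 7 0 5 1]
After op 5 (cut(3)): [6 7 0 5 1 4 2 3]
After op 6 (reverse): [3 2 4 1 5 0 7 6]
After op 7 (reverse): [6 7 0 5 1 4 2 3]
Card 7 is at position 1.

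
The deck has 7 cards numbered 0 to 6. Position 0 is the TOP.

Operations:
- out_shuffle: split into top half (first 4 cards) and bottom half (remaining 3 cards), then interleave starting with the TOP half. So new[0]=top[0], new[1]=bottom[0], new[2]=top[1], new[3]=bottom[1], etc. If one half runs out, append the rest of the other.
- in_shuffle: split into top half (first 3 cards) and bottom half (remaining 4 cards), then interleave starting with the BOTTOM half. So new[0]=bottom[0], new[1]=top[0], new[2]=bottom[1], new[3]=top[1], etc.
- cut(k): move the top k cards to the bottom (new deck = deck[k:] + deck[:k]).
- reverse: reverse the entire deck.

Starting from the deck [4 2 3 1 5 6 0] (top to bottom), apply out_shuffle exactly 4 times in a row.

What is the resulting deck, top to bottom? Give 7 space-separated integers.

After op 1 (out_shuffle): [4 5 2 6 3 0 1]
After op 2 (out_shuffle): [4 3 5 0 2 1 6]
After op 3 (out_shuffle): [4 2 3 1 5 6 0]
After op 4 (out_shuffle): [4 5 2 6 3 0 1]

Answer: 4 5 2 6 3 0 1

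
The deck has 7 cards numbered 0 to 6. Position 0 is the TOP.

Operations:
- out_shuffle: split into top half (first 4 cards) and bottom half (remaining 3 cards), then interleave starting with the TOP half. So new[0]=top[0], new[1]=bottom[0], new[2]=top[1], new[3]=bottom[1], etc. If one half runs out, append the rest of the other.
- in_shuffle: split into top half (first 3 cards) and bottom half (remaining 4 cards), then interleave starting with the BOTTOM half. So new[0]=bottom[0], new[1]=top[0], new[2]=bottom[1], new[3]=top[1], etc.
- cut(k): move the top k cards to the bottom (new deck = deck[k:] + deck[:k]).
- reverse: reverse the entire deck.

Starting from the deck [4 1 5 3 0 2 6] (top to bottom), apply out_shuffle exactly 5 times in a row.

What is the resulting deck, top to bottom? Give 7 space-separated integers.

After op 1 (out_shuffle): [4 0 1 2 5 6 3]
After op 2 (out_shuffle): [4 5 0 6 1 3 2]
After op 3 (out_shuffle): [4 1 5 3 0 2 6]
After op 4 (out_shuffle): [4 0 1 2 5 6 3]
After op 5 (out_shuffle): [4 5 0 6 1 3 2]

Answer: 4 5 0 6 1 3 2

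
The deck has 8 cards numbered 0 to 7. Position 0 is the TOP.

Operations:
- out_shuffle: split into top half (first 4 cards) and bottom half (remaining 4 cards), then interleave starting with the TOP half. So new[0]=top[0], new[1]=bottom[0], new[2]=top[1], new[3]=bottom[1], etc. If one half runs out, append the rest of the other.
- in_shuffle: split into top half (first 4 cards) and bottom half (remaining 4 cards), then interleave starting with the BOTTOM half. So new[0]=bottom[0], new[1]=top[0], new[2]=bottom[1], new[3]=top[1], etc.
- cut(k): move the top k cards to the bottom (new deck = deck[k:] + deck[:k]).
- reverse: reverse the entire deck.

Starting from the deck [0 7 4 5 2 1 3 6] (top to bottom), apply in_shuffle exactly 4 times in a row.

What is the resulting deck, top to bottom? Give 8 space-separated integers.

After op 1 (in_shuffle): [2 0 1 7 3 4 6 5]
After op 2 (in_shuffle): [3 2 4 0 6 1 5 7]
After op 3 (in_shuffle): [6 3 1 2 5 4 7 0]
After op 4 (in_shuffle): [5 6 4 3 7 1 0 2]

Answer: 5 6 4 3 7 1 0 2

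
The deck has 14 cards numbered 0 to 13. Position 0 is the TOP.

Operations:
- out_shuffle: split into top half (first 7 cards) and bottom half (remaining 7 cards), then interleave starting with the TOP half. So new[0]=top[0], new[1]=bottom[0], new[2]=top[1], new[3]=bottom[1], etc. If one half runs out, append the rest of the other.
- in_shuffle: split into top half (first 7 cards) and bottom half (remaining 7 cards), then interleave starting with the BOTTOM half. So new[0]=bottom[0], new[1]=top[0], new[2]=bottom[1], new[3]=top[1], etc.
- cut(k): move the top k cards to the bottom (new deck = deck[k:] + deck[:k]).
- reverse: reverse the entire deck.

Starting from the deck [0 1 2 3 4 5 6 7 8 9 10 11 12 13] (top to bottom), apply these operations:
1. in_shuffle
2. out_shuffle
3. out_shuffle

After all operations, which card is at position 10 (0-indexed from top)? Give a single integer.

Answer: 4

Derivation:
After op 1 (in_shuffle): [7 0 8 1 9 2 10 3 11 4 12 5 13 6]
After op 2 (out_shuffle): [7 3 0 11 8 4 1 12 9 5 2 13 10 6]
After op 3 (out_shuffle): [7 12 3 9 0 5 11 2 8 13 4 10 1 6]
Position 10: card 4.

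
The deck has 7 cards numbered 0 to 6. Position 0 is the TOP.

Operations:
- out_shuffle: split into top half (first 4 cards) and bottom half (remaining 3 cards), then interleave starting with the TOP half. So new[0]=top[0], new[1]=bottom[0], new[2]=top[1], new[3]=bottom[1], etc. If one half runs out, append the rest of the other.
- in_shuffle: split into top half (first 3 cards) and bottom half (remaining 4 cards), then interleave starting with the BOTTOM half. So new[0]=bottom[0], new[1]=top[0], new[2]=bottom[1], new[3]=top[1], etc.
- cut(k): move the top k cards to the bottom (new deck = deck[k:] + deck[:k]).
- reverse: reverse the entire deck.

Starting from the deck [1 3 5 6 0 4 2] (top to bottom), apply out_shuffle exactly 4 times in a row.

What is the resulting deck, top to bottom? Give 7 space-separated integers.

After op 1 (out_shuffle): [1 0 3 4 5 2 6]
After op 2 (out_shuffle): [1 5 0 2 3 6 4]
After op 3 (out_shuffle): [1 3 5 6 0 4 2]
After op 4 (out_shuffle): [1 0 3 4 5 2 6]

Answer: 1 0 3 4 5 2 6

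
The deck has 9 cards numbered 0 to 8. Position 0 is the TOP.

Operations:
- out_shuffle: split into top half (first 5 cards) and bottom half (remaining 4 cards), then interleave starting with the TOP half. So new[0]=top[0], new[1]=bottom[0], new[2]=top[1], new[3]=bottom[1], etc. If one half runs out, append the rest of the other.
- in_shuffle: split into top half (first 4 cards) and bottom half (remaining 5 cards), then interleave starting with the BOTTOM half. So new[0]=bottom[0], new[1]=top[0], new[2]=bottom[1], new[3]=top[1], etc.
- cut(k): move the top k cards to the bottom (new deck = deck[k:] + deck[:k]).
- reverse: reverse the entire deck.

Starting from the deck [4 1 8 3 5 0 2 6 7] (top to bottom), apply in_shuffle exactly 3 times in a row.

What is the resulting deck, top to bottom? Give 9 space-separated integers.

Answer: 6 2 0 5 3 8 1 4 7

Derivation:
After op 1 (in_shuffle): [5 4 0 1 2 8 6 3 7]
After op 2 (in_shuffle): [2 5 8 4 6 0 3 1 7]
After op 3 (in_shuffle): [6 2 0 5 3 8 1 4 7]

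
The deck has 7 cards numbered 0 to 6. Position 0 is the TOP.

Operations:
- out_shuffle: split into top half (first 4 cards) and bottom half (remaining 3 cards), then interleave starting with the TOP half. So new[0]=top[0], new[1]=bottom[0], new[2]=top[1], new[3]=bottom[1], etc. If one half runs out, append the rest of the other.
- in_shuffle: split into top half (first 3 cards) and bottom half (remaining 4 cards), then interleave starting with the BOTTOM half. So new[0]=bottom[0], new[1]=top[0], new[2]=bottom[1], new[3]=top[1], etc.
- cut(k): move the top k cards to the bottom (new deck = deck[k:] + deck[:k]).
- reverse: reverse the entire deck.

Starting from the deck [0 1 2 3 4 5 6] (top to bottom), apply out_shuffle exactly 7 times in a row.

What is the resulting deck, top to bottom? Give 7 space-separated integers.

Answer: 0 4 1 5 2 6 3

Derivation:
After op 1 (out_shuffle): [0 4 1 5 2 6 3]
After op 2 (out_shuffle): [0 2 4 6 1 3 5]
After op 3 (out_shuffle): [0 1 2 3 4 5 6]
After op 4 (out_shuffle): [0 4 1 5 2 6 3]
After op 5 (out_shuffle): [0 2 4 6 1 3 5]
After op 6 (out_shuffle): [0 1 2 3 4 5 6]
After op 7 (out_shuffle): [0 4 1 5 2 6 3]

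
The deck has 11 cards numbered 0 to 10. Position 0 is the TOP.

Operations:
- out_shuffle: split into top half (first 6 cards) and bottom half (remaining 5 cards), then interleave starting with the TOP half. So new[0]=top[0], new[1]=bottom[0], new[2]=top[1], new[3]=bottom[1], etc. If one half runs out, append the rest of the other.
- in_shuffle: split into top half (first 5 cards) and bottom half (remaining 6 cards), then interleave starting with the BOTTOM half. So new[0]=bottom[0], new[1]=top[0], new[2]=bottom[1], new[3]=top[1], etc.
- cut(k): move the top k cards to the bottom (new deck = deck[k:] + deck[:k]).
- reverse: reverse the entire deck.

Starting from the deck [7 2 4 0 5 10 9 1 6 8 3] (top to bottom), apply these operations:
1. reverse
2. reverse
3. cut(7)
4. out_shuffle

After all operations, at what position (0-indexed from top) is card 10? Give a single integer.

After op 1 (reverse): [3 8 6 1 9 10 5 0 4 2 7]
After op 2 (reverse): [7 2 4 0 5 10 9 1 6 8 3]
After op 3 (cut(7)): [1 6 8 3 7 2 4 0 5 10 9]
After op 4 (out_shuffle): [1 4 6 0 8 5 3 10 7 9 2]
Card 10 is at position 7.

Answer: 7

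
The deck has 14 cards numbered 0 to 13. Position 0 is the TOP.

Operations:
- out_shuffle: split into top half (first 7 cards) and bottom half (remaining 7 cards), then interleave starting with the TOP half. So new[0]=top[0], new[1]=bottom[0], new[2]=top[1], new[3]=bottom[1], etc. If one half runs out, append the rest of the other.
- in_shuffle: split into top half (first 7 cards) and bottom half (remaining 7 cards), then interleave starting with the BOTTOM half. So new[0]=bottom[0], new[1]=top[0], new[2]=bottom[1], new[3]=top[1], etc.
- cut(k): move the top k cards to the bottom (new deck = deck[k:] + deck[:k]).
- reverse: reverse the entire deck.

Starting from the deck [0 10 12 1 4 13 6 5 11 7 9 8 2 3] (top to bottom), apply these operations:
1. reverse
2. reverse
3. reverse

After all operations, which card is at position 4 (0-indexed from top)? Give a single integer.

Answer: 7

Derivation:
After op 1 (reverse): [3 2 8 9 7 11 5 6 13 4 1 12 10 0]
After op 2 (reverse): [0 10 12 1 4 13 6 5 11 7 9 8 2 3]
After op 3 (reverse): [3 2 8 9 7 11 5 6 13 4 1 12 10 0]
Position 4: card 7.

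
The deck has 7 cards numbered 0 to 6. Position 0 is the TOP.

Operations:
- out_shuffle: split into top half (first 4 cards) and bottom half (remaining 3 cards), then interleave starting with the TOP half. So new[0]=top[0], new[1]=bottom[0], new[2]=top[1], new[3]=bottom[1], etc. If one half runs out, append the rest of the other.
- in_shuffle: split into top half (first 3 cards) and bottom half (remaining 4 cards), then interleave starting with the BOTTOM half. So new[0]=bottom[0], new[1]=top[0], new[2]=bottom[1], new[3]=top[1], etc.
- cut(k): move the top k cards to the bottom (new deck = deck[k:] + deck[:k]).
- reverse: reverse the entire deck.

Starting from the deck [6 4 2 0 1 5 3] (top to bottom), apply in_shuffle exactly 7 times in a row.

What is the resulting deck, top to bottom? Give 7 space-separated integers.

After op 1 (in_shuffle): [0 6 1 4 5 2 3]
After op 2 (in_shuffle): [4 0 5 6 2 1 3]
After op 3 (in_shuffle): [6 4 2 0 1 5 3]
After op 4 (in_shuffle): [0 6 1 4 5 2 3]
After op 5 (in_shuffle): [4 0 5 6 2 1 3]
After op 6 (in_shuffle): [6 4 2 0 1 5 3]
After op 7 (in_shuffle): [0 6 1 4 5 2 3]

Answer: 0 6 1 4 5 2 3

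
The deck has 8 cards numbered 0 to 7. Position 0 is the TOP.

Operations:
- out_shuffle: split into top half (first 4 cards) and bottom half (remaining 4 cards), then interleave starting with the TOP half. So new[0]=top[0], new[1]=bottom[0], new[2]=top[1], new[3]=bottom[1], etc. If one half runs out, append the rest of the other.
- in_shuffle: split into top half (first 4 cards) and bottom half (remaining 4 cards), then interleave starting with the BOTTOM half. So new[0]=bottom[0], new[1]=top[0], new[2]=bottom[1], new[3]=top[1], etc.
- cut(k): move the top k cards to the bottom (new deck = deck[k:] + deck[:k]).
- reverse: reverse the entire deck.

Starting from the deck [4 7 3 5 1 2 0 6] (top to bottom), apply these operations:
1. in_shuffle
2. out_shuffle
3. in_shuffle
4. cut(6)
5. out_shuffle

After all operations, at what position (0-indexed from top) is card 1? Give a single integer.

After op 1 (in_shuffle): [1 4 2 7 0 3 6 5]
After op 2 (out_shuffle): [1 0 4 3 2 6 7 5]
After op 3 (in_shuffle): [2 1 6 0 7 4 5 3]
After op 4 (cut(6)): [5 3 2 1 6 0 7 4]
After op 5 (out_shuffle): [5 6 3 0 2 7 1 4]
Card 1 is at position 6.

Answer: 6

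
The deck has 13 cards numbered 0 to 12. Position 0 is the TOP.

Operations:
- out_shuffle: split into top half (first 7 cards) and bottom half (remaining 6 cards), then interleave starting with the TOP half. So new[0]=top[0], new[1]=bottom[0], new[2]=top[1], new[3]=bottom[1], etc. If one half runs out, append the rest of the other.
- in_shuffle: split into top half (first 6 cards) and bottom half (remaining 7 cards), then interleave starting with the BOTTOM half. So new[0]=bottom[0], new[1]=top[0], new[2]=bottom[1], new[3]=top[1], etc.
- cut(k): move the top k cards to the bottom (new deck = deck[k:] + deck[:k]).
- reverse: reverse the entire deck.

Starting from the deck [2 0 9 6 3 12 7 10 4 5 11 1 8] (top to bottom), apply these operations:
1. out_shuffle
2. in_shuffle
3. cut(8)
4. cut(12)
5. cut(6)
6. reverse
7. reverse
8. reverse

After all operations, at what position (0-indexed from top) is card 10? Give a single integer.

Answer: 9

Derivation:
After op 1 (out_shuffle): [2 10 0 4 9 5 6 11 3 1 12 8 7]
After op 2 (in_shuffle): [6 2 11 10 3 0 1 4 12 9 8 5 7]
After op 3 (cut(8)): [12 9 8 5 7 6 2 11 10 3 0 1 4]
After op 4 (cut(12)): [4 12 9 8 5 7 6 2 11 10 3 0 1]
After op 5 (cut(6)): [6 2 11 10 3 0 1 4 12 9 8 5 7]
After op 6 (reverse): [7 5 8 9 12 4 1 0 3 10 11 2 6]
After op 7 (reverse): [6 2 11 10 3 0 1 4 12 9 8 5 7]
After op 8 (reverse): [7 5 8 9 12 4 1 0 3 10 11 2 6]
Card 10 is at position 9.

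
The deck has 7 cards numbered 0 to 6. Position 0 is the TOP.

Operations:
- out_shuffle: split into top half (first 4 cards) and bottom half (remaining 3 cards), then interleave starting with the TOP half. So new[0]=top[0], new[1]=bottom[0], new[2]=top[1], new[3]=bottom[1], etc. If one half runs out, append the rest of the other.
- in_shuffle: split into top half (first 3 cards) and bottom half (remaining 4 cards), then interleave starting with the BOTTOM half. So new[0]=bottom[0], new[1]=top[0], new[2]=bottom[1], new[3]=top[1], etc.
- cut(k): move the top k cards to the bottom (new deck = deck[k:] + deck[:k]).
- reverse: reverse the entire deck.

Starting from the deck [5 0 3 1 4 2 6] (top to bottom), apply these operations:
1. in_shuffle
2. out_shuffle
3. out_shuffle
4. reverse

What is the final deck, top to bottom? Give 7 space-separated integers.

After op 1 (in_shuffle): [1 5 4 0 2 3 6]
After op 2 (out_shuffle): [1 2 5 3 4 6 0]
After op 3 (out_shuffle): [1 4 2 6 5 0 3]
After op 4 (reverse): [3 0 5 6 2 4 1]

Answer: 3 0 5 6 2 4 1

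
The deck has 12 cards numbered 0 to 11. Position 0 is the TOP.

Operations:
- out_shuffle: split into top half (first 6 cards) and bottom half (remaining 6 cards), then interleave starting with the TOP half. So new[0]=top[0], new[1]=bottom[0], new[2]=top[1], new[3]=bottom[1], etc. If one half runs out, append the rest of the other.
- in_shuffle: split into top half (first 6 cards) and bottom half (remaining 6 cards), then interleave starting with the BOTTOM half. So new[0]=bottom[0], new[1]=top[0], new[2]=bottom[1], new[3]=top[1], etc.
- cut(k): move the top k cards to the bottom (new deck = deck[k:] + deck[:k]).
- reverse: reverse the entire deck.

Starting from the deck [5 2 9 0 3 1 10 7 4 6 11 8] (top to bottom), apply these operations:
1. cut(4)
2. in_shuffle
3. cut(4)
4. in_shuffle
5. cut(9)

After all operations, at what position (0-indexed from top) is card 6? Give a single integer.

Answer: 5

Derivation:
After op 1 (cut(4)): [3 1 10 7 4 6 11 8 5 2 9 0]
After op 2 (in_shuffle): [11 3 8 1 5 10 2 7 9 4 0 6]
After op 3 (cut(4)): [5 10 2 7 9 4 0 6 11 3 8 1]
After op 4 (in_shuffle): [0 5 6 10 11 2 3 7 8 9 1 4]
After op 5 (cut(9)): [9 1 4 0 5 6 10 11 2 3 7 8]
Card 6 is at position 5.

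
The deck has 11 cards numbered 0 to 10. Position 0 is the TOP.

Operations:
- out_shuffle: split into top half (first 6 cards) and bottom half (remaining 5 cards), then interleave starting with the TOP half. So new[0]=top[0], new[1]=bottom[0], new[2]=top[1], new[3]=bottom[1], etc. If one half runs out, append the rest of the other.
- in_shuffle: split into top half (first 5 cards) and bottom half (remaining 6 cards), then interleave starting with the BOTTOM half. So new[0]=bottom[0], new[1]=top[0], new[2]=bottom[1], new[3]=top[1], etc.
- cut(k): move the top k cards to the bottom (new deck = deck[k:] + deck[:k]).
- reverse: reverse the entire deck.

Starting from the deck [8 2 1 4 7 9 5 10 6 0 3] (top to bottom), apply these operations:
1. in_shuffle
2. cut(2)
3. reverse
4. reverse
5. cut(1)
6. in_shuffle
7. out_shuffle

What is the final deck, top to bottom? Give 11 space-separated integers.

After op 1 (in_shuffle): [9 8 5 2 10 1 6 4 0 7 3]
After op 2 (cut(2)): [5 2 10 1 6 4 0 7 3 9 8]
After op 3 (reverse): [8 9 3 7 0 4 6 1 10 2 5]
After op 4 (reverse): [5 2 10 1 6 4 0 7 3 9 8]
After op 5 (cut(1)): [2 10 1 6 4 0 7 3 9 8 5]
After op 6 (in_shuffle): [0 2 7 10 3 1 9 6 8 4 5]
After op 7 (out_shuffle): [0 9 2 6 7 8 10 4 3 5 1]

Answer: 0 9 2 6 7 8 10 4 3 5 1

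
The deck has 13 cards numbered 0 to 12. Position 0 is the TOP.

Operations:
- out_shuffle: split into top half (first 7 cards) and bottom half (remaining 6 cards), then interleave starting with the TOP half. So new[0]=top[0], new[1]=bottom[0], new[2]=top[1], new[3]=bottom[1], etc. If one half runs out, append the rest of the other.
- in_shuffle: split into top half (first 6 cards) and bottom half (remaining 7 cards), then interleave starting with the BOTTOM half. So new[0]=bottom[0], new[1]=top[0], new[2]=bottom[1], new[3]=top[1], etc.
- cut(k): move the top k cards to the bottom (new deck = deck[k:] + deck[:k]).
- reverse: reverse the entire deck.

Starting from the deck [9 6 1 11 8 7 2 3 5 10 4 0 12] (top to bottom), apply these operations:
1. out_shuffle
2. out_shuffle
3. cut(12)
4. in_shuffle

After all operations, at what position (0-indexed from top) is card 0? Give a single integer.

After op 1 (out_shuffle): [9 3 6 5 1 10 11 4 8 0 7 12 2]
After op 2 (out_shuffle): [9 4 3 8 6 0 5 7 1 12 10 2 11]
After op 3 (cut(12)): [11 9 4 3 8 6 0 5 7 1 12 10 2]
After op 4 (in_shuffle): [0 11 5 9 7 4 1 3 12 8 10 6 2]
Card 0 is at position 0.

Answer: 0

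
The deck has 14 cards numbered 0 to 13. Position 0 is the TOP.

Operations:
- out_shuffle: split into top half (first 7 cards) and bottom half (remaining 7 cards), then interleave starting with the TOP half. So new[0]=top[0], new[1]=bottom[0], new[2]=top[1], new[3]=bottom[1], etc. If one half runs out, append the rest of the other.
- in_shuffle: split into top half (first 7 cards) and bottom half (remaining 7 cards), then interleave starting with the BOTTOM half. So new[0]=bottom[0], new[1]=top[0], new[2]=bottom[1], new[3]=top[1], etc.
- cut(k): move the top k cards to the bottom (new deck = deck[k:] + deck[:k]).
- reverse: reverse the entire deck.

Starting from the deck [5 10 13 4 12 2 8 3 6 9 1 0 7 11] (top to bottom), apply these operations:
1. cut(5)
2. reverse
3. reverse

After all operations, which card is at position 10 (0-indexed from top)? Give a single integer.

After op 1 (cut(5)): [2 8 3 6 9 1 0 7 11 5 10 13 4 12]
After op 2 (reverse): [12 4 13 10 5 11 7 0 1 9 6 3 8 2]
After op 3 (reverse): [2 8 3 6 9 1 0 7 11 5 10 13 4 12]
Position 10: card 10.

Answer: 10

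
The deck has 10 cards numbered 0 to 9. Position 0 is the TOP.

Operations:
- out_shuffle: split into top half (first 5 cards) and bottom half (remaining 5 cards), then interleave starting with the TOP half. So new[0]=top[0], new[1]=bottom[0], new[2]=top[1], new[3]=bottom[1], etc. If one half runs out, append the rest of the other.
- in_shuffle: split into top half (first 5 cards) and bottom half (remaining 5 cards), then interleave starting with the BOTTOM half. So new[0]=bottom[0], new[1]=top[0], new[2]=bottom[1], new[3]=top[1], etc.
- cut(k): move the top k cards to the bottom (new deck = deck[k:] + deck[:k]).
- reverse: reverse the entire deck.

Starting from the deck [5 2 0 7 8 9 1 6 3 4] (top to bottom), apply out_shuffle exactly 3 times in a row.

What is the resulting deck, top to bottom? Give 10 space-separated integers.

After op 1 (out_shuffle): [5 9 2 1 0 6 7 3 8 4]
After op 2 (out_shuffle): [5 6 9 7 2 3 1 8 0 4]
After op 3 (out_shuffle): [5 3 6 1 9 8 7 0 2 4]

Answer: 5 3 6 1 9 8 7 0 2 4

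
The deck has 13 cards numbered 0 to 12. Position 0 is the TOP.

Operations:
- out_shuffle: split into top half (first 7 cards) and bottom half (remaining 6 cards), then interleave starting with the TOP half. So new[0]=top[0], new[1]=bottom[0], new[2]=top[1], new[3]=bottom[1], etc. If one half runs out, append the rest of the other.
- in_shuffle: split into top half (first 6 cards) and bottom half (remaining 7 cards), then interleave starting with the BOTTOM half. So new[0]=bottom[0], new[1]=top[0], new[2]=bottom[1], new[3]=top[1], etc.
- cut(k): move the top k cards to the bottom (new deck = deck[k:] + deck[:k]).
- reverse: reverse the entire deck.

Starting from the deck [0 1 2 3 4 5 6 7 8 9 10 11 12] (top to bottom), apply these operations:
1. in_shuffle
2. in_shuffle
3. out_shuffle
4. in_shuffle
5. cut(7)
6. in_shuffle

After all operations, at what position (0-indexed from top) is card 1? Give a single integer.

After op 1 (in_shuffle): [6 0 7 1 8 2 9 3 10 4 11 5 12]
After op 2 (in_shuffle): [9 6 3 0 10 7 4 1 11 8 5 2 12]
After op 3 (out_shuffle): [9 1 6 11 3 8 0 5 10 2 7 12 4]
After op 4 (in_shuffle): [0 9 5 1 10 6 2 11 7 3 12 8 4]
After op 5 (cut(7)): [11 7 3 12 8 4 0 9 5 1 10 6 2]
After op 6 (in_shuffle): [0 11 9 7 5 3 1 12 10 8 6 4 2]
Card 1 is at position 6.

Answer: 6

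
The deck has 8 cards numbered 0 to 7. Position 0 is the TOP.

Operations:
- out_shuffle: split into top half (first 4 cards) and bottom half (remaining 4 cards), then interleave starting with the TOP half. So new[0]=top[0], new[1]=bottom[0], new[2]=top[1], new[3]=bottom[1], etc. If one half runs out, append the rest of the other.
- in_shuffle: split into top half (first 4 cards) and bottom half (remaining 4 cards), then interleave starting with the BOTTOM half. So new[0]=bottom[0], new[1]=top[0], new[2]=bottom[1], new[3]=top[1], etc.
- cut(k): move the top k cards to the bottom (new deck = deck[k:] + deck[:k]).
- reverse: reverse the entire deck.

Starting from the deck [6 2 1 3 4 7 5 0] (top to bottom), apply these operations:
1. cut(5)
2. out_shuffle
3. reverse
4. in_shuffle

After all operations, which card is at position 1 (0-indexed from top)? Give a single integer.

After op 1 (cut(5)): [7 5 0 6 2 1 3 4]
After op 2 (out_shuffle): [7 2 5 1 0 3 6 4]
After op 3 (reverse): [4 6 3 0 1 5 2 7]
After op 4 (in_shuffle): [1 4 5 6 2 3 7 0]
Position 1: card 4.

Answer: 4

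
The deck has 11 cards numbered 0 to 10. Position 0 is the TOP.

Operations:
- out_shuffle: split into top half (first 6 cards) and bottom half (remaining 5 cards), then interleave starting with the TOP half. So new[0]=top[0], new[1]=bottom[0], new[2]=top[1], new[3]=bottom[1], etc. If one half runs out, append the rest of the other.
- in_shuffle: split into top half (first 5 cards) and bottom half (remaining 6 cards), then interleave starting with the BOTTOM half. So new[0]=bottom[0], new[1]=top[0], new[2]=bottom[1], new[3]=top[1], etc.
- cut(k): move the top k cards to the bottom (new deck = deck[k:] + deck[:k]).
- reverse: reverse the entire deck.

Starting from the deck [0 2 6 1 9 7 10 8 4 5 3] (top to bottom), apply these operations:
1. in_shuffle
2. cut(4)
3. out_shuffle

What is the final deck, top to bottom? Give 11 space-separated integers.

Answer: 8 3 6 7 4 0 1 10 5 2 9

Derivation:
After op 1 (in_shuffle): [7 0 10 2 8 6 4 1 5 9 3]
After op 2 (cut(4)): [8 6 4 1 5 9 3 7 0 10 2]
After op 3 (out_shuffle): [8 3 6 7 4 0 1 10 5 2 9]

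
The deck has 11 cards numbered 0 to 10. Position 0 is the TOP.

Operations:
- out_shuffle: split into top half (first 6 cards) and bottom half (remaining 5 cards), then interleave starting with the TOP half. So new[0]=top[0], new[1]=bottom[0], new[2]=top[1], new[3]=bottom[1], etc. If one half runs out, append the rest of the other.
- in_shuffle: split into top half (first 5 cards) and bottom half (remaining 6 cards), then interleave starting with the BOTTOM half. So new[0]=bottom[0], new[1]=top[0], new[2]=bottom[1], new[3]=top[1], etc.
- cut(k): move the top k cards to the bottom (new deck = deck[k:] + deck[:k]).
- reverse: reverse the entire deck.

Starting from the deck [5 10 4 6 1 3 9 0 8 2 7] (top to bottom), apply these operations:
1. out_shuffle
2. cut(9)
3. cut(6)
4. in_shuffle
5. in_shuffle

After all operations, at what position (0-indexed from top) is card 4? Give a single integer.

After op 1 (out_shuffle): [5 9 10 0 4 8 6 2 1 7 3]
After op 2 (cut(9)): [7 3 5 9 10 0 4 8 6 2 1]
After op 3 (cut(6)): [4 8 6 2 1 7 3 5 9 10 0]
After op 4 (in_shuffle): [7 4 3 8 5 6 9 2 10 1 0]
After op 5 (in_shuffle): [6 7 9 4 2 3 10 8 1 5 0]
Card 4 is at position 3.

Answer: 3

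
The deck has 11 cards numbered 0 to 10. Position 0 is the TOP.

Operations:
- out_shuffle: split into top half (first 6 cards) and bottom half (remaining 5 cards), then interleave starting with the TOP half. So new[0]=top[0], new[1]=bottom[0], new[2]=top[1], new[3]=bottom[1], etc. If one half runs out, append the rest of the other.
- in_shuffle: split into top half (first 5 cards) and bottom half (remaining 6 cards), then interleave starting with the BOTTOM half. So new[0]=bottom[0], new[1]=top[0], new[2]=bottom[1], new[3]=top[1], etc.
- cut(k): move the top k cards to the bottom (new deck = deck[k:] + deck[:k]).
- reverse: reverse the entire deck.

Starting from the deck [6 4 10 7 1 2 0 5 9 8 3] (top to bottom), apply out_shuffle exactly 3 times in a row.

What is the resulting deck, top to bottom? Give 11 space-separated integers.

After op 1 (out_shuffle): [6 0 4 5 10 9 7 8 1 3 2]
After op 2 (out_shuffle): [6 7 0 8 4 1 5 3 10 2 9]
After op 3 (out_shuffle): [6 5 7 3 0 10 8 2 4 9 1]

Answer: 6 5 7 3 0 10 8 2 4 9 1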